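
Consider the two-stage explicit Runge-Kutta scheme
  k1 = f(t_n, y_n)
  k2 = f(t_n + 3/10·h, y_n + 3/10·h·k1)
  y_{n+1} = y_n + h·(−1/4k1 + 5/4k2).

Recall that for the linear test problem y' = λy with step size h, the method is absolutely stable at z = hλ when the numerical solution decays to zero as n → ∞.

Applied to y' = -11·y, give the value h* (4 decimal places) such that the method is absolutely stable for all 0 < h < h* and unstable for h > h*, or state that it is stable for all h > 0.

(-2.6667,0); λ=-11 ⇒ h* = (8/3)/11 = 0.2424.

Test eqn y'=λy, z=hλ:
  k1=λy_n ⇒ h·k1=z·y_n;  k2=λ(1+3/10z)y_n ⇒ h·k2=z(1+3/10z)y_n
  y_{n+1}/y_n = 1 − 1/4z + 5/4z(1+3/10z) = 1 + z + 3/8z²
  so R(z) = 1 + z + 3/8z².

Need |R(x)|<1, x<0.
x=-1.54: |R|=0.3494
R=1: x+3/8x²=0 ⇒ x=−8/3=-2.6667; min R=1−1/(4·3/8)=0.3333>−1
Confirm numerically:
  x=-2.500: |R|=0.84375 <1
  x=-2.376: |R|=0.74102 <1
  x=-1.607: |R|=0.36142 <1
  x=-3.206: |R|=1.64841 >1
  x=-2.977: |R|=1.34645 >1
So |R|<1 on (-2.6667, 0).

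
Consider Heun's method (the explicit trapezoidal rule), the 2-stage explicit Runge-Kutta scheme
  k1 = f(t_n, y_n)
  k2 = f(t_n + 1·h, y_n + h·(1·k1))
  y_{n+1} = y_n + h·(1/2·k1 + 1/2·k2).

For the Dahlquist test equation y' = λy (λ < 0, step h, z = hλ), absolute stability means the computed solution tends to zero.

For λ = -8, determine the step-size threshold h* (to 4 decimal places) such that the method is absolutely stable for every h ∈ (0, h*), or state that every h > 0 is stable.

(-2.0000,0); λ=-8 ⇒ h* = 0.2500.

On y'=λy, z=hλ:
  order 2, 2-stage ⇒ R(z)=1+z+z^2/2
  (e.g. R(-1.11)=0.50605, |R|=0.50605)

Find x<0 with |R(x)|<1.
x=-1.11: |R|=0.5060
|R(-2.06)|=1.0618 |R(-1.18)|=0.5162 |R(-0.91)|=0.5041
Bisect:
  x_lo=-2.6113 |R|=1.7981  x_hi=-0.3892 |R|=0.6866
  mid=-1.50022 |R|=0.62511 →hi
  mid=-2.05574 |R|=1.05729 →lo
  mid=-1.77798 |R|=0.80262 →hi
  mid=-1.91686 |R|=0.92031 →hi
  mid=-1.98630 |R|=0.98639 →hi
  mid=-2.02102 |R|=1.02124 →lo
  mid=-2.00366 |R|=1.00366 →lo
  mid=-1.99498 |R|=0.99499 →hi
  mid=-1.99932 |R|=0.99932 →hi
  mid=-2.00149 |R|=1.00149 →lo
  ...
  [-2.00013,-2.00000] ⇒ x*=-2.0000
So |R|<1 on (-2.0000, 0).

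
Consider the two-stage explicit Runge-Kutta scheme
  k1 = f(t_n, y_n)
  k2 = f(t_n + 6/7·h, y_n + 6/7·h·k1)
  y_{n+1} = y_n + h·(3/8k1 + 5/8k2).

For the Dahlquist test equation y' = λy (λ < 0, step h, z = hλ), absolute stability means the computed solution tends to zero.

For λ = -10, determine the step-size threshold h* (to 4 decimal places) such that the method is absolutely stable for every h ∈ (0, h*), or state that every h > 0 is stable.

(-1.8667,0); λ=-10 ⇒ h* = (28/15)/10 = 0.1867.

Test eqn y'=λy, z=hλ:
  k1=λy_n ⇒ h·k1=z·y_n;  k2=λ(1+6/7z)y_n ⇒ h·k2=z(1+6/7z)y_n
  y_{n+1}/y_n = 1 + 3/8z + 5/8z(1+6/7z) = 1 + z + 15/28z²
  Hence R(z) = 1 + z + 15/28z².

Boundary: |R(x)|=1, x<0.
x=-1.22: |R|=0.5774
R=1: x+15/28x²=0 ⇒ x=−28/15=-1.8667; min R=1−1/(4·15/28)=0.5333>−1
Confirm numerically:
  x=-1.556: |R|=0.74104 <1
  x=-1.400: |R|=0.65000 <1
  x=-0.868: |R|=0.53562 <1
  x=-2.454: |R|=1.77213 >1
  x=-2.440: |R|=1.74943 >1
So |R|<1 on (-1.8667, 0).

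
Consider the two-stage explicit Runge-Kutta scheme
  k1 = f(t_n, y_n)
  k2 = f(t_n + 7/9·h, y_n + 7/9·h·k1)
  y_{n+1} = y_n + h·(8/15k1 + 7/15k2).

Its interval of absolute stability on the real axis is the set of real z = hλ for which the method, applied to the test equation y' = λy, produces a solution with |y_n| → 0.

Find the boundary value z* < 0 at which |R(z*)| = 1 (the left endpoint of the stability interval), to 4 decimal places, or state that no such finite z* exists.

z* = -2.7551.

With y'=λy (z=hλ):
  k1=λy_n ⇒ h·k1=z·y_n;  k2=λ(1+7/9z)y_n ⇒ h·k2=z(1+7/9z)y_n
  y_{n+1}/y_n = 1 + 8/15z + 7/15z(1+7/9z) = 1 + z + 49/135z²
  so R(z) = 1 + z + 49/135z².

Solve |R(x)|<1 on ℝ⁻.
x=-1.05: |R|=0.3502
R=1: x+49/135x²=0 ⇒ x=−135/49=-2.7551; min R=1−1/(4·49/135)=0.3112>−1
Confirm numerically:
  x=-2.596: |R|=0.85009 <1
  x=-2.287: |R|=0.61143 <1
  x=-2.235: |R|=0.57808 <1
  x=-1.116: |R|=0.33605 <1
  x=-3.260: |R|=1.59743 >1
  x=-3.162: |R|=1.46699 >1
  x=-3.102: |R|=1.39058 >1
Interval (-2.7551, 0).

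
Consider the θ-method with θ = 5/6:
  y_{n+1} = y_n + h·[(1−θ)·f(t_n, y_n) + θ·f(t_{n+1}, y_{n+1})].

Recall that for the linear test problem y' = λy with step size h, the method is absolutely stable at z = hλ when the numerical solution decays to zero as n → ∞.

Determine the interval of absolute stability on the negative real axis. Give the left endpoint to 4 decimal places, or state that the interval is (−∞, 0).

unbounded; (−∞, 0).

With y'=λy (z=hλ):
  y_{n+1} = y_n + z·[1/6·y_n + 5/6·y_{n+1}] ⇒ (1 − 5/6z)y_{n+1} = (1 + 1/6z)y_n
  so R(z) = (1 + 1/6z)/(1 − 5/6z).

Boundary: |R(x)|=1, x<0.
x=-0.84: |R|=0.5059
x=-2: |R|=0.2500
x=-10: |R|=0.0714
x=-100: |R|=0.1858
θ=5/6≥1/2 ⇒ |1+1/6x|<|1−5/6x| ∀x<0 ⇒ interval (−∞,0).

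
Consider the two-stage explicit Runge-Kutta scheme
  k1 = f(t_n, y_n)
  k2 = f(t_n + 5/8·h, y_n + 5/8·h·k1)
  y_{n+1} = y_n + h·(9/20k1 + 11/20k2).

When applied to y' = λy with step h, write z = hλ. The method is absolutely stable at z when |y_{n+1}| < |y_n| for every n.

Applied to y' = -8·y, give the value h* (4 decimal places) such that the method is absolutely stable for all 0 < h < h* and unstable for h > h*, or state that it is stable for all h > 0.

On y'=λy, z=hλ:
  k1=λy_n ⇒ h·k1=z·y_n;  k2=λ(1+5/8z)y_n ⇒ h·k2=z(1+5/8z)y_n
  y_{n+1}/y_n = 1 + 9/20z + 11/20z(1+5/8z) = 1 + z + 11/32z²
  so R(z) = 1 + z + 11/32z².

Need |R(x)|<1, x<0.
x=-1.73: |R|=0.2988
R=1: x+11/32x²=0 ⇒ x=−32/11=-2.9091; min R=1−1/(4·11/32)=0.2727>−1
Confirm numerically:
  x=-2.474: |R|=0.62998 <1
  x=-2.148: |R|=0.43803 <1
  x=-2.035: |R|=0.38855 <1
  x=-1.433: |R|=0.27289 <1
  x=-3.475: |R|=1.67600 >1
  x=-3.037: |R|=1.13353 >1
Interval (-2.9091, 0).

(-2.9091,0); λ=-8 ⇒ h* = (32/11)/8 = 0.3636.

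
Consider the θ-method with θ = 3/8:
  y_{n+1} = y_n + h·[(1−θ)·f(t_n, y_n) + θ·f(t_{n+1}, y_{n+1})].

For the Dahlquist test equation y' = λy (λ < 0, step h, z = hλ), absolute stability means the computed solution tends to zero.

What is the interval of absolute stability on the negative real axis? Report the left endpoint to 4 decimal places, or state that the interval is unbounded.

On y'=λy, z=hλ:
  y_{n+1} = y_n + z·[5/8·y_n + 3/8·y_{n+1}] ⇒ (1 − 3/8z)y_{n+1} = (1 + 5/8z)y_n
  R(z) = (1 + 5/8z)/(1 − 3/8z).

Need |R(x)|<1, x<0.
x=-0.34: |R|=0.6984
R=−1: 1+5/8x = −1+3/8x ⇒ -1/4x=2 ⇒ x=2/(-1/4)=-8.0000
Confirm numerically:
  x=-7.599: |R|=0.97396 <1
  x=-5.113: |R|=0.75260 <1
  x=-3.408: |R|=0.49605 <1
  x=-8.508: |R|=1.03031 >1
  x=-8.325: |R|=1.01971 >1
  x=-8.081: |R|=1.00502 >1
Stable set (-8.0000, 0).

z∈(-8.0000,0).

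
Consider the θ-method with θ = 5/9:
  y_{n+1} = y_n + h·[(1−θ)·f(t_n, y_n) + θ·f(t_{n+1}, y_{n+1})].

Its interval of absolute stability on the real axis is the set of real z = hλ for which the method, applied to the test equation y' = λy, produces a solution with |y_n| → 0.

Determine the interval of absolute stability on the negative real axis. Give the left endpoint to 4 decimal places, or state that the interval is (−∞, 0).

unbounded; (−∞, 0).

With y'=λy (z=hλ):
  y_{n+1} = y_n + z·[4/9·y_n + 5/9·y_{n+1}] ⇒ (1 − 5/9z)y_{n+1} = (1 + 4/9z)y_n
  ⇒ R(z) = (1 + 4/9z)/(1 − 5/9z).

Find x<0 with |R(x)|<1.
x=-1.51: |R|=0.1789
x=-2: |R|=0.0526
x=-10: |R|=0.5254
x=-100: |R|=0.7682
θ=5/9≥1/2 ⇒ |1+4/9x|<|1−5/9x| ∀x<0 ⇒ interval (−∞,0).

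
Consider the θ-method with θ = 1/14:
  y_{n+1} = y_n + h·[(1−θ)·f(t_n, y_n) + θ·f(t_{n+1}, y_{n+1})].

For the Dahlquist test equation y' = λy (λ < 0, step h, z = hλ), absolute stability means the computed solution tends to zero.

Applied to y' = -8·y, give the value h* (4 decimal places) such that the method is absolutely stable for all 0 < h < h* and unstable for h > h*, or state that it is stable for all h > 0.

(-2.3333,0); λ=-8 ⇒ h* = (7/3)/8 = 0.2917.

Test eqn y'=λy, z=hλ:
  y_{n+1} = y_n + z·[13/14·y_n + 1/14·y_{n+1}] ⇒ (1 − 1/14z)y_{n+1} = (1 + 13/14z)y_n
  so R(z) = (1 + 13/14z)/(1 − 1/14z).

Solve |R(x)|<1 on ℝ⁻.
x=-0.56: |R|=0.4615
R=−1: 1+13/14x = −1+1/14x ⇒ -6/7x=2 ⇒ x=2/(-6/7)=-2.3333
Confirm numerically:
  x=-2.072: |R|=0.80488 <1
  x=-1.867: |R|=0.64732 <1
  x=-1.718: |R|=0.53022 <1
  x=-1.404: |R|=0.27603 <1
  x=-2.782: |R|=1.32082 >1
  x=-2.489: |R|=1.11329 >1
Stable set (-2.3333, 0).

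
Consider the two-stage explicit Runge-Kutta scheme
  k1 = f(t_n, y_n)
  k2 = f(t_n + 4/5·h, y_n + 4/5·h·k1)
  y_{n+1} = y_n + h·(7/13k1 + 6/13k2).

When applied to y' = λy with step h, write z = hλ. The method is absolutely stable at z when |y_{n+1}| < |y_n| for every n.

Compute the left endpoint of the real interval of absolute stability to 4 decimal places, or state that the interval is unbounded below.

z* = -2.7083.

Test eqn y'=λy, z=hλ:
  k1=λy_n ⇒ h·k1=z·y_n;  k2=λ(1+4/5z)y_n ⇒ h·k2=z(1+4/5z)y_n
  y_{n+1}/y_n = 1 + 7/13z + 6/13z(1+4/5z) = 1 + z + 24/65z²
  ⇒ R(z) = 1 + z + 24/65z².

Solve |R(x)|<1 on ℝ⁻.
x=-0.44: |R|=0.6315
R=1: x+24/65x²=0 ⇒ x=−65/24=-2.7083; min R=1−1/(4·24/65)=0.3229>−1
Confirm numerically:
  x=-2.312: |R|=0.66167 <1
  x=-2.085: |R|=0.52013 <1
  x=-1.558: |R|=0.33826 <1
  x=-1.246: |R|=0.32724 <1
  x=-3.214: |R|=1.60008 >1
  x=-2.755: |R|=1.04747 >1
So |R|<1 on (-2.7083, 0).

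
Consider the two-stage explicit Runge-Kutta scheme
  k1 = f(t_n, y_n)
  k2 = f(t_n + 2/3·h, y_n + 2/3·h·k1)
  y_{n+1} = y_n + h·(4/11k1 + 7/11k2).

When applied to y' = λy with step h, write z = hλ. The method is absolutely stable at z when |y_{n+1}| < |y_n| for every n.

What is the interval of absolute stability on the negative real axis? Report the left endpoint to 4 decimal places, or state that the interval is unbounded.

Set f=λy, z=hλ:
  k1=λy_n ⇒ h·k1=z·y_n;  k2=λ(1+2/3z)y_n ⇒ h·k2=z(1+2/3z)y_n
  y_{n+1}/y_n = 1 + 4/11z + 7/11z(1+2/3z) = 1 + z + 14/33z²
  so R(z) = 1 + z + 14/33z².

Find x<0 with |R(x)|<1.
x=-1.31: |R|=0.4180
R=1: x+14/33x²=0 ⇒ x=−33/14=-2.3571; min R=1−1/(4·14/33)=0.4107>−1
Confirm numerically:
  x=-1.796: |R|=0.57244 <1
  x=-1.726: |R|=0.53785 <1
  x=-0.975: |R|=0.42830 <1
  x=-2.802: |R|=1.52881 >1
  x=-2.627: |R|=1.30075 >1
  x=-2.453: |R|=1.09976 >1
Interval (-2.3571, 0).

(-2.3571, 0).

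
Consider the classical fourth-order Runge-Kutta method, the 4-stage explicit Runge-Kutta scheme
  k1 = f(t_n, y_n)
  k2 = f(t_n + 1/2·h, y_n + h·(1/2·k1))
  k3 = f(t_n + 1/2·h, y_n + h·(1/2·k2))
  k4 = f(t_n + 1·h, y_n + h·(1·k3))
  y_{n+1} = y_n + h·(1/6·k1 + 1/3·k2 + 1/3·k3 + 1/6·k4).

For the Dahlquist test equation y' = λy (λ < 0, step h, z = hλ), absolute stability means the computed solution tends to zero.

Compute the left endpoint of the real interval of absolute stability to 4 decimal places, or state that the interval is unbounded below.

z* = -2.7853.

Test eqn y'=λy, z=hλ:
  order 4, 4-stage ⇒ R(z)=1+z+z^2/2+z^3/6+z^4/24
  (e.g. R(-0.86)=0.42658, |R|=0.42658)

Solve |R(x)|<1 on ℝ⁻.
x=-0.86: |R|=0.4266
|R(-3.13)|=1.6569 |R(-1.66)|=0.2718 |R(-0.96)|=0.3887
Bisect:
  x_lo=-3.4169 |R|=2.4513  x_hi=-0.2266 |R|=0.7973
  mid=-1.82171 |R|=0.28889 →hi
  mid=-2.61928 |R|=0.77723 →hi
  mid=-3.01807 |R|=1.41155 →lo
  mid=-2.81867 |R|=1.05151 →lo
  mid=-2.71898 |R|=0.90454 →hi
  mid=-2.76883 |R|=0.97546 →hi
  mid=-2.79375 |R|=1.01283 →lo
  ...
  [-2.78538,-2.78518] ⇒ x*=-2.7853
Stable set (-2.7853, 0).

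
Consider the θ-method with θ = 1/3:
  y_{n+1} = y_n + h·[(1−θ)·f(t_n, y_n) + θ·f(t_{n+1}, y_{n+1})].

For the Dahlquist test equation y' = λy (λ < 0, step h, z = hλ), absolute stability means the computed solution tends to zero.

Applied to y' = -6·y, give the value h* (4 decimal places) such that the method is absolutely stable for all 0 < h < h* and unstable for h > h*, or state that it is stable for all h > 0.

(-6.0000,0); λ=-6 ⇒ h* = (6)/6 = 1.0000.

Test eqn y'=λy, z=hλ:
  y_{n+1} = y_n + z·[2/3·y_n + 1/3·y_{n+1}] ⇒ (1 − 1/3z)y_{n+1} = (1 + 2/3z)y_n
  so R(z) = (1 + 2/3z)/(1 − 1/3z).

Solve |R(x)|<1 on ℝ⁻.
x=-1.77: |R|=0.1132
R=−1: 1+2/3x = −1+1/3x ⇒ -1/3x=2 ⇒ x=2/(-1/3)=-6.0000
Confirm numerically:
  x=-5.437: |R|=0.93327 <1
  x=-3.623: |R|=0.64110 <1
  x=-3.414: |R|=0.59682 <1
  x=-6.505: |R|=1.05313 >1
  x=-6.419: |R|=1.04448 >1
  x=-6.252: |R|=1.02724 >1
Stable set (-6.0000, 0).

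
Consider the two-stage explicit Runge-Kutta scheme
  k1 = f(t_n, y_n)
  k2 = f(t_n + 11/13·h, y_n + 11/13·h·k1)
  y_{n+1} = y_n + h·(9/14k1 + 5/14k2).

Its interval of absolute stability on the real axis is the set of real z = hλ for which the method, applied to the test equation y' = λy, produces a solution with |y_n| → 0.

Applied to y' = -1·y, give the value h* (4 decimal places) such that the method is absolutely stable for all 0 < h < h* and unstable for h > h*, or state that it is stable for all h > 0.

(-3.3091,0); λ=-1 ⇒ h* = (182/55)/1 = 3.3091.

Test eqn y'=λy, z=hλ:
  k1=λy_n ⇒ h·k1=z·y_n;  k2=λ(1+11/13z)y_n ⇒ h·k2=z(1+11/13z)y_n
  y_{n+1}/y_n = 1 + 9/14z + 5/14z(1+11/13z) = 1 + z + 55/182z²
  Hence R(z) = 1 + z + 55/182z².

Boundary: |R(x)|=1, x<0.
x=-1.27: |R|=0.2174
R=1: x+55/182x²=0 ⇒ x=−182/55=-3.3091; min R=1−1/(4·55/182)=0.1727>−1
Confirm numerically:
  x=-2.832: |R|=0.59169 <1
  x=-2.157: |R|=0.24902 <1
  x=-1.736: |R|=0.17473 <1
  x=-1.396: |R|=0.19293 <1
  x=-3.862: |R|=1.64529 >1
  x=-3.384: |R|=1.07660 >1
So |R|<1 on (-3.3091, 0).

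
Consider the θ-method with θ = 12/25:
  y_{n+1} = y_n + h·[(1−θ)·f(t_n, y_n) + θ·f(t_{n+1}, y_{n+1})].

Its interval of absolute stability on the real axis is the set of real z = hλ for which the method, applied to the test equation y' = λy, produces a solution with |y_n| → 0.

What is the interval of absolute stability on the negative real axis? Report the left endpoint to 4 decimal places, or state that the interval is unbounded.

(-50.0000, 0).

Test eqn y'=λy, z=hλ:
  y_{n+1} = y_n + z·[13/25·y_n + 12/25·y_{n+1}] ⇒ (1 − 12/25z)y_{n+1} = (1 + 13/25z)y_n
  Hence R(z) = (1 + 13/25z)/(1 − 12/25z).

Boundary: |R(x)|=1, x<0.
x=-1.72: |R|=0.0578
R=−1: 1+13/25x = −1+12/25x ⇒ -1/25x=2 ⇒ x=2/(-1/25)=-50.0000
Confirm numerically:
  x=-42.792: |R|=0.98661 <1
  x=-42.327: |R|=0.98560 <1
  x=-29.936: |R|=0.94778 <1
  x=-29.095: |R|=0.94413 <1
  x=-50.297: |R|=1.00047 >1
  x=-50.167: |R|=1.00027 >1
Stable set (-50.0000, 0).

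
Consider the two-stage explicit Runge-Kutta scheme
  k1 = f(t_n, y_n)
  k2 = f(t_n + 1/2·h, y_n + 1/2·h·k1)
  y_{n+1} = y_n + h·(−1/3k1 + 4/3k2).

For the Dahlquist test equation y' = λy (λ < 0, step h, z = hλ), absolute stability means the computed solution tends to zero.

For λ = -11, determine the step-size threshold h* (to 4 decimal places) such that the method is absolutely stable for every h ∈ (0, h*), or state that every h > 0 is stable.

Set f=λy, z=hλ:
  k1=λy_n ⇒ h·k1=z·y_n;  k2=λ(1+1/2z)y_n ⇒ h·k2=z(1+1/2z)y_n
  y_{n+1}/y_n = 1 − 1/3z + 4/3z(1+1/2z) = 1 + z + 2/3z²
  Hence R(z) = 1 + z + 2/3z².

Need |R(x)|<1, x<0.
x=-0.75: |R|=0.6250
R=1: x+2/3x²=0 ⇒ x=−3/2=-1.5000; min R=1−1/(4·2/3)=0.6250>−1
Confirm numerically:
  x=-1.426: |R|=0.92965 <1
  x=-0.887: |R|=0.63751 <1
  x=-0.746: |R|=0.62501 <1
  x=-0.620: |R|=0.63627 <1
  x=-1.651: |R|=1.16620 >1
  x=-1.570: |R|=1.07327 >1
Interval (-1.5000, 0).

(-1.5000,0); λ=-11 ⇒ h* = (3/2)/11 = 0.1364.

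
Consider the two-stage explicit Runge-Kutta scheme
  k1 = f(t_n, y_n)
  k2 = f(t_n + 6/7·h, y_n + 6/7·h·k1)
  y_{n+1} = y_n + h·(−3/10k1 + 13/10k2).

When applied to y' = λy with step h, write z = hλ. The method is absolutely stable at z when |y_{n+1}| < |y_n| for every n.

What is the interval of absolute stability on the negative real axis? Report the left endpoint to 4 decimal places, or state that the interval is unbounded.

(-0.8974, 0).

With y'=λy (z=hλ):
  k1=λy_n ⇒ h·k1=z·y_n;  k2=λ(1+6/7z)y_n ⇒ h·k2=z(1+6/7z)y_n
  y_{n+1}/y_n = 1 − 3/10z + 13/10z(1+6/7z) = 1 + z + 39/35z²
  ⇒ R(z) = 1 + z + 39/35z².

Find x<0 with |R(x)|<1.
x=-0.31: |R|=0.7971
R=1: x+39/35x²=0 ⇒ x=−35/39=-0.8974; min R=1−1/(4·39/35)=0.7756>−1
Confirm numerically:
  x=-0.811: |R|=0.92189 <1
  x=-0.786: |R|=0.90240 <1
  x=-0.549: |R|=0.78685 <1
  x=-1.443: |R|=1.87722 >1
  x=-1.147: |R|=1.31896 >1
  x=-1.096: |R|=1.24250 >1
So |R|<1 on (-0.8974, 0).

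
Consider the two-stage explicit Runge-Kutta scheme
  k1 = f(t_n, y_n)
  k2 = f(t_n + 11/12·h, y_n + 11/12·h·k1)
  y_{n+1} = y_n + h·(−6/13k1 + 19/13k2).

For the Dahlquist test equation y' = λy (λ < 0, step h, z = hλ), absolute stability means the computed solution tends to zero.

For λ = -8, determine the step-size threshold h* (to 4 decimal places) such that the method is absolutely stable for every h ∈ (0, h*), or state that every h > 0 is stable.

Set f=λy, z=hλ:
  k1=λy_n ⇒ h·k1=z·y_n;  k2=λ(1+11/12z)y_n ⇒ h·k2=z(1+11/12z)y_n
  y_{n+1}/y_n = 1 − 6/13z + 19/13z(1+11/12z) = 1 + z + 209/156z²
  Hence R(z) = 1 + z + 209/156z².

Solve |R(x)|<1 on ℝ⁻.
x=-1.75: |R|=3.3530
R=1: x+209/156x²=0 ⇒ x=−156/209=-0.7464; min R=1−1/(4·209/156)=0.8134>−1
Confirm numerically:
  x=-0.610: |R|=0.88852 <1
  x=-0.606: |R|=0.88600 <1
  x=-0.595: |R|=0.87930 <1
  x=-1.031: |R|=1.39310 >1
  x=-0.862: |R|=1.13349 >1
Interval (-0.7464, 0).

(-0.7464,0); λ=-8 ⇒ h* = (156/209)/8 = 0.0933.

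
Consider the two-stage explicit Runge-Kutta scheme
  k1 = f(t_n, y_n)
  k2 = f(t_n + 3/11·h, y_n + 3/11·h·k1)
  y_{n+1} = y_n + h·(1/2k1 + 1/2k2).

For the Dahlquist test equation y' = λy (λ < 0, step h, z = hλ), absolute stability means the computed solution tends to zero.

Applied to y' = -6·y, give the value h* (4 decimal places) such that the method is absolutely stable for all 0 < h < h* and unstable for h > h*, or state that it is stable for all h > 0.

Test eqn y'=λy, z=hλ:
  k1=λy_n ⇒ h·k1=z·y_n;  k2=λ(1+3/11z)y_n ⇒ h·k2=z(1+3/11z)y_n
  y_{n+1}/y_n = 1 + 1/2z + 1/2z(1+3/11z) = 1 + z + 3/22z²
  so R(z) = 1 + z + 3/22z².

Find x<0 with |R(x)|<1.
x=-1.26: |R|=0.0435
R=1: x+3/22x²=0 ⇒ x=−22/3=-7.3333; min R=1−1/(4·3/22)=-0.8333>−1
Confirm numerically:
  x=-6.249: |R|=0.07600 <1
  x=-4.550: |R|=0.72693 <1
  x=-4.324: |R|=0.77441 <1
  x=-4.321: |R|=0.77495 <1
  x=-7.676: |R|=1.35868 >1
  x=-7.630: |R|=1.30867 >1
Stable set (-7.3333, 0).

(-7.3333,0); λ=-6 ⇒ h* = (22/3)/6 = 1.2222.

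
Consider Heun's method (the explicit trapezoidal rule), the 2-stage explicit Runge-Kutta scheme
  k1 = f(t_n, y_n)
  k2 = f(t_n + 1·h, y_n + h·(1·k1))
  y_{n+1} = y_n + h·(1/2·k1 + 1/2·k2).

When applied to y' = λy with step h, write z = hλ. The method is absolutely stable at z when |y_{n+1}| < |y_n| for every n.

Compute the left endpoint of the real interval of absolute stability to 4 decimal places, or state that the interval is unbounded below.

z* = -2.0000.

With y'=λy (z=hλ):
  order 2, 2-stage ⇒ R(z)=1+z+z^2/2
  (e.g. R(-1.45)=0.60125, |R|=0.60125)

Find x<0 with |R(x)|<1.
x=-1.45: |R|=0.6013
|R(-2.1)|=1.1050 |R(-2.03)|=1.0304 |R(-1.4)|=0.5800
Bisect:
  x_lo=-2.5552 |R|=1.7093  x_hi=-0.2721 |R|=0.7649
  mid=-1.41365 |R|=0.58555 →hi
  mid=-1.98443 |R|=0.98455 →hi
  mid=-2.26981 |R|=1.30621 →lo
  mid=-2.12712 |R|=1.13520 →lo
  mid=-2.05577 |R|=1.05733 →lo
  mid=-2.02010 |R|=1.02030 →lo
  mid=-2.00226 |R|=1.00227 →lo
  mid=-1.99335 |R|=0.99337 →hi
  mid=-1.99780 |R|=0.99781 →hi
  ...
  [-2.00003,-1.99989] ⇒ x*=-2.0000
Stable set (-2.0000, 0).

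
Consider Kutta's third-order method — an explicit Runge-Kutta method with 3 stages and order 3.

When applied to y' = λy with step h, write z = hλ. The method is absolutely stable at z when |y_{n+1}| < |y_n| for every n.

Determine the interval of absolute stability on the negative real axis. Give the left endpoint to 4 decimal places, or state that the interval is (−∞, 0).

On y'=λy, z=hλ:
  order 3, 3-stage ⇒ R(z)=1+z+z^2/2+z^3/6
  (e.g. R(-0.38)=0.68305, |R|=0.68305)

Boundary: |R(x)|=1, x<0.
x=-0.38: |R|=0.6831
|R(-2.8)|=1.5387 |R(-2.15)|=0.4951 |R(-1.69)|=0.0664
Bisect:
  x_lo=-3.3566 |R|=3.0261  x_hi=-0.3804 |R|=0.6828
  mid=-1.86846 |R|=0.21007 →hi
  mid=-2.61251 |R|=1.17173 →lo
  mid=-2.24049 |R|=0.60506 →hi
  mid=-2.42650 |R|=0.86372 →hi
  mid=-2.51951 |R|=1.01115 →lo
  mid=-2.47300 |R|=0.93584 →hi
  mid=-2.49626 |R|=0.97309 →hi
  mid=-2.50788 |R|=0.99202 →hi
  ...
  [-2.51279,-2.51260] ⇒ x*=-2.5127
Stable set (-2.5127, 0).

z∈(-2.5127,0).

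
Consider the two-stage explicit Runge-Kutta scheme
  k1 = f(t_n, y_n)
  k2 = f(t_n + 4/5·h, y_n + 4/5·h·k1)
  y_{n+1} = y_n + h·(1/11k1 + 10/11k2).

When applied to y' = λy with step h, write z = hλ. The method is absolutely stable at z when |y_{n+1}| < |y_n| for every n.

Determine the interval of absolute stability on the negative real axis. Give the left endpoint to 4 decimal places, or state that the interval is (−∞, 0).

(-1.3750, 0).

Set f=λy, z=hλ:
  k1=λy_n ⇒ h·k1=z·y_n;  k2=λ(1+4/5z)y_n ⇒ h·k2=z(1+4/5z)y_n
  y_{n+1}/y_n = 1 + 1/11z + 10/11z(1+4/5z) = 1 + z + 8/11z²
  ⇒ R(z) = 1 + z + 8/11z².

Find x<0 with |R(x)|<1.
x=-0.67: |R|=0.6565
R=1: x+8/11x²=0 ⇒ x=−11/8=-1.3750; min R=1−1/(4·8/11)=0.6562>−1
Confirm numerically:
  x=-1.011: |R|=0.73236 <1
  x=-0.880: |R|=0.68320 <1
  x=-0.851: |R|=0.67569 <1
  x=-1.787: |R|=1.53545 >1
  x=-1.703: |R|=1.40624 >1
  x=-1.615: |R|=1.28189 >1
Stable set (-1.3750, 0).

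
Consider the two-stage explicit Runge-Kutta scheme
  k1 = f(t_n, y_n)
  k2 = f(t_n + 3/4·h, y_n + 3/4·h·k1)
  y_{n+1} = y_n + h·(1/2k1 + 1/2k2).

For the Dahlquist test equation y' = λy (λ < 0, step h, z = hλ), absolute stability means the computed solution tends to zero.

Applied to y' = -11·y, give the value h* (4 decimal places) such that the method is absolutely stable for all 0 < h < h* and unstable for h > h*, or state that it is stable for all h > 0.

Test eqn y'=λy, z=hλ:
  k1=λy_n ⇒ h·k1=z·y_n;  k2=λ(1+3/4z)y_n ⇒ h·k2=z(1+3/4z)y_n
  y_{n+1}/y_n = 1 + 1/2z + 1/2z(1+3/4z) = 1 + z + 3/8z²
  so R(z) = 1 + z + 3/8z².

Boundary: |R(x)|=1, x<0.
x=-1.1: |R|=0.3538
R=1: x+3/8x²=0 ⇒ x=−8/3=-2.6667; min R=1−1/(4·3/8)=0.3333>−1
Confirm numerically:
  x=-2.639: |R|=0.97262 <1
  x=-1.785: |R|=0.40983 <1
  x=-1.124: |R|=0.34977 <1
  x=-1.068: |R|=0.35973 <1
  x=-3.127: |R|=1.53980 >1
  x=-3.095: |R|=1.49713 >1
  x=-3.062: |R|=1.45394 >1
Stable set (-2.6667, 0).

(-2.6667,0); λ=-11 ⇒ h* = (8/3)/11 = 0.2424.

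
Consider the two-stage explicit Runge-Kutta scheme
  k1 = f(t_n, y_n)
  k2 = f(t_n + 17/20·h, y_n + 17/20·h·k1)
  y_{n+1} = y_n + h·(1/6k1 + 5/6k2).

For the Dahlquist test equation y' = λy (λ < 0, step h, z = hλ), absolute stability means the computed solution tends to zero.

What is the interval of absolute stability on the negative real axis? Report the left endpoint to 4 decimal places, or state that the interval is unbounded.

(-1.4118, 0).

On y'=λy, z=hλ:
  k1=λy_n ⇒ h·k1=z·y_n;  k2=λ(1+17/20z)y_n ⇒ h·k2=z(1+17/20z)y_n
  y_{n+1}/y_n = 1 + 1/6z + 5/6z(1+17/20z) = 1 + z + 17/24z²
  Hence R(z) = 1 + z + 17/24z².

Solve |R(x)|<1 on ℝ⁻.
x=-1.2: |R|=0.8200
R=1: x+17/24x²=0 ⇒ x=−24/17=-1.4118; min R=1−1/(4·17/24)=0.6471>−1
Confirm numerically:
  x=-1.363: |R|=0.95292 <1
  x=-1.327: |R|=0.92032 <1
  x=-0.899: |R|=0.67348 <1
  x=-1.735: |R|=1.39724 >1
  x=-1.666: |R|=1.30002 >1
Stable set (-1.4118, 0).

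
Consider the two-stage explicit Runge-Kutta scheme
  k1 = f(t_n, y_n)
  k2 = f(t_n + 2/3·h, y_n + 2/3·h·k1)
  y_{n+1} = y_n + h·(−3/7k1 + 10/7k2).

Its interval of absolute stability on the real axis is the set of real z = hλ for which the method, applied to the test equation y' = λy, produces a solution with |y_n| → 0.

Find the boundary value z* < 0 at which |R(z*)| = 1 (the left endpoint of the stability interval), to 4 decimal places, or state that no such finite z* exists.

left endpoint -1.0500.

Set f=λy, z=hλ:
  k1=λy_n ⇒ h·k1=z·y_n;  k2=λ(1+2/3z)y_n ⇒ h·k2=z(1+2/3z)y_n
  y_{n+1}/y_n = 1 − 3/7z + 10/7z(1+2/3z) = 1 + z + 20/21z²
  so R(z) = 1 + z + 20/21z².

Need |R(x)|<1, x<0.
x=-0.39: |R|=0.7549
R=1: x+20/21x²=0 ⇒ x=−21/20=-1.0500; min R=1−1/(4·20/21)=0.7375>−1
Confirm numerically:
  x=-0.979: |R|=0.93380 <1
  x=-0.688: |R|=0.76280 <1
  x=-0.630: |R|=0.74800 <1
  x=-0.622: |R|=0.74646 <1
  x=-1.523: |R|=1.68608 >1
  x=-1.380: |R|=1.43371 >1
So |R|<1 on (-1.0500, 0).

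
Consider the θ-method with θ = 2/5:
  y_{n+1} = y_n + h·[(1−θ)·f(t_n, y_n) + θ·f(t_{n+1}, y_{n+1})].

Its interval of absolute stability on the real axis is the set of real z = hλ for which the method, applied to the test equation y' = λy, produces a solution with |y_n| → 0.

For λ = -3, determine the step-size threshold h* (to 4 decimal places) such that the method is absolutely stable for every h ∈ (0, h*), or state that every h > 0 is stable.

(-10.0000,0); λ=-3 ⇒ h* = (10)/3 = 3.3333.

Test eqn y'=λy, z=hλ:
  y_{n+1} = y_n + z·[3/5·y_n + 2/5·y_{n+1}] ⇒ (1 − 2/5z)y_{n+1} = (1 + 3/5z)y_n
  Hence R(z) = (1 + 3/5z)/(1 − 2/5z).

Find x<0 with |R(x)|<1.
x=-1.4: |R|=0.1026
R=−1: 1+3/5x = −1+2/5x ⇒ -1/5x=2 ⇒ x=2/(-1/5)=-10.0000
Confirm numerically:
  x=-9.883: |R|=0.99528 <1
  x=-8.966: |R|=0.95491 <1
  x=-4.618: |R|=0.62194 <1
  x=-10.501: |R|=1.01927 >1
  x=-10.313: |R|=1.01221 >1
  x=-10.306: |R|=1.01195 >1
Stable set (-10.0000, 0).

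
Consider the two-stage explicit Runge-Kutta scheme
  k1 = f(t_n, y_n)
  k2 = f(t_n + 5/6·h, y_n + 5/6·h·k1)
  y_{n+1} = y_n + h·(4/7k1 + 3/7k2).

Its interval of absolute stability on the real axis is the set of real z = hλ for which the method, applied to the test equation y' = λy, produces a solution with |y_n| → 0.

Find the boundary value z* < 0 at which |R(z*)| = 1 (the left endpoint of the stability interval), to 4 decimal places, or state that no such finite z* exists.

On y'=λy, z=hλ:
  k1=λy_n ⇒ h·k1=z·y_n;  k2=λ(1+5/6z)y_n ⇒ h·k2=z(1+5/6z)y_n
  y_{n+1}/y_n = 1 + 4/7z + 3/7z(1+5/6z) = 1 + z + 5/14z²
  Hence R(z) = 1 + z + 5/14z².

Need |R(x)|<1, x<0.
x=-1.35: |R|=0.3009
R=1: x+5/14x²=0 ⇒ x=−14/5=-2.8000; min R=1−1/(4·5/14)=0.3000>−1
Confirm numerically:
  x=-2.698: |R|=0.90172 <1
  x=-2.532: |R|=0.75765 <1
  x=-1.648: |R|=0.32197 <1
  x=-1.402: |R|=0.30000 <1
  x=-2.986: |R|=1.19836 >1
  x=-2.943: |R|=1.15030 >1
Stable set (-2.8000, 0).

z* = -2.8000.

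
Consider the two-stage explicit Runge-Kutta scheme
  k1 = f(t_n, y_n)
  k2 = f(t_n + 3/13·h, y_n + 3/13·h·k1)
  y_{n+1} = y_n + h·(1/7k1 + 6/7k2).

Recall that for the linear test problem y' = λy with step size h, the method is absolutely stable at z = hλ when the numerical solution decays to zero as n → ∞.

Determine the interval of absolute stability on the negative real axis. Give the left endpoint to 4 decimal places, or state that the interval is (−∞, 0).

Set f=λy, z=hλ:
  k1=λy_n ⇒ h·k1=z·y_n;  k2=λ(1+3/13z)y_n ⇒ h·k2=z(1+3/13z)y_n
  y_{n+1}/y_n = 1 + 1/7z + 6/7z(1+3/13z) = 1 + z + 18/91z²
  R(z) = 1 + z + 18/91z².

Find x<0 with |R(x)|<1.
x=-0.58: |R|=0.4865
R=1: x+18/91x²=0 ⇒ x=−91/18=-5.0556; min R=1−1/(4·18/91)=-0.2639>−1
Confirm numerically:
  x=-4.572: |R|=0.56270 <1
  x=-3.036: |R|=0.21280 <1
  x=-2.844: |R|=0.24411 <1
  x=-2.751: |R|=0.25403 <1
  x=-5.591: |R|=1.59215 >1
  x=-5.146: |R|=1.09206 >1
Stable set (-5.0556, 0).

(-5.0556, 0).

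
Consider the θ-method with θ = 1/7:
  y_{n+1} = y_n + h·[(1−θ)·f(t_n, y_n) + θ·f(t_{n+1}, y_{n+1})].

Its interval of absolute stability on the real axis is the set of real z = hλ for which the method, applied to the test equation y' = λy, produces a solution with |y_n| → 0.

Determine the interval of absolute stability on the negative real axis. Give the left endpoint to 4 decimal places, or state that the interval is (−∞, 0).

Test eqn y'=λy, z=hλ:
  y_{n+1} = y_n + z·[6/7·y_n + 1/7·y_{n+1}] ⇒ (1 − 1/7z)y_{n+1} = (1 + 6/7z)y_n
  ⇒ R(z) = (1 + 6/7z)/(1 − 1/7z).

Boundary: |R(x)|=1, x<0.
x=-1.28: |R|=0.0821
R=−1: 1+6/7x = −1+1/7x ⇒ -5/7x=2 ⇒ x=2/(-5/7)=-2.8000
Confirm numerically:
  x=-2.313: |R|=0.73854 <1
  x=-1.955: |R|=0.52820 <1
  x=-1.425: |R|=0.18398 <1
  x=-1.416: |R|=0.17776 <1
  x=-3.314: |R|=1.24918 >1
  x=-2.868: |R|=1.03445 >1
So |R|<1 on (-2.8000, 0).

z∈(-2.8000,0).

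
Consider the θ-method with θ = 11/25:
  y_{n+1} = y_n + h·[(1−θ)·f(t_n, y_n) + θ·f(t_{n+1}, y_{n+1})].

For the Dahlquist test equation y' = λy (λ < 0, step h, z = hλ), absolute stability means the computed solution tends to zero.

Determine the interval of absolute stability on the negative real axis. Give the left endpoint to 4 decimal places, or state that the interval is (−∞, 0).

(-16.6667, 0).

With y'=λy (z=hλ):
  y_{n+1} = y_n + z·[14/25·y_n + 11/25·y_{n+1}] ⇒ (1 − 11/25z)y_{n+1} = (1 + 14/25z)y_n
  so R(z) = (1 + 14/25z)/(1 − 11/25z).

Solve |R(x)|<1 on ℝ⁻.
x=-0.9: |R|=0.3553
R=−1: 1+14/25x = −1+11/25x ⇒ -3/25x=2 ⇒ x=2/(-3/25)=-16.6667
Confirm numerically:
  x=-13.543: |R|=0.94614 <1
  x=-13.400: |R|=0.94316 <1
  x=-10.478: |R|=0.86763 <1
  x=-17.245: |R|=1.00808 >1
  x=-16.823: |R|=1.00223 >1
So |R|<1 on (-16.6667, 0).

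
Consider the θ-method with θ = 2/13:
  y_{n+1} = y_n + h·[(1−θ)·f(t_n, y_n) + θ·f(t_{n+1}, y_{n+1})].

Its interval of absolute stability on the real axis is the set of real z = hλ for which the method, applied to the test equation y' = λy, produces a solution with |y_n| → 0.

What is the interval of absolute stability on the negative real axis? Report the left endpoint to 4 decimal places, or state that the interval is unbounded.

On y'=λy, z=hλ:
  y_{n+1} = y_n + z·[11/13·y_n + 2/13·y_{n+1}] ⇒ (1 − 2/13z)y_{n+1} = (1 + 11/13z)y_n
  so R(z) = (1 + 11/13z)/(1 − 2/13z).

Need |R(x)|<1, x<0.
x=-1.04: |R|=0.1034
R=−1: 1+11/13x = −1+2/13x ⇒ -9/13x=2 ⇒ x=2/(-9/13)=-2.8889
Confirm numerically:
  x=-2.830: |R|=0.97160 <1
  x=-1.834: |R|=0.43041 <1
  x=-1.718: |R|=0.35885 <1
  x=-3.192: |R|=1.14073 >1
  x=-3.135: |R|=1.11495 >1
Interval (-2.8889, 0).

z∈(-2.8889,0).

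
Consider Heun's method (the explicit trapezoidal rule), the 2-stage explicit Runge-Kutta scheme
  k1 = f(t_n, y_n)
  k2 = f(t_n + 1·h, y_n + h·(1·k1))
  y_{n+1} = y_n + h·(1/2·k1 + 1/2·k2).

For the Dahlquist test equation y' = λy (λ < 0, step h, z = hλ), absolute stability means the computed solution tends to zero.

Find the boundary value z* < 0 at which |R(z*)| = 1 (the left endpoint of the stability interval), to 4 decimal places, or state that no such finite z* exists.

z* = -2.0000.

With y'=λy (z=hλ):
  order 2, 2-stage ⇒ R(z)=1+z+z^2/2
  (e.g. R(-1.79)=0.81205, |R|=0.81205)

Find x<0 with |R(x)|<1.
x=-1.79: |R|=0.8121
|R(-1.92)|=0.9232 |R(-0.89)|=0.5061 |R(-0.74)|=0.5338
Bisect:
  x_lo=-2.7982 |R|=2.1168  x_hi=-0.3133 |R|=0.7358
  mid=-1.55576 |R|=0.65443 →hi
  mid=-2.17700 |R|=1.19267 →lo
  mid=-1.86638 |R|=0.87531 →hi
  mid=-2.02169 |R|=1.02193 →lo
  mid=-1.94404 |R|=0.94560 →hi
  mid=-1.98286 |R|=0.98301 →hi
  mid=-2.00228 |R|=1.00228 →lo
  mid=-1.99257 |R|=0.99260 →hi
  mid=-1.99742 |R|=0.99743 →hi
  ...
  [-2.00000,-1.99985] ⇒ x*=-2.0000
Stable set (-2.0000, 0).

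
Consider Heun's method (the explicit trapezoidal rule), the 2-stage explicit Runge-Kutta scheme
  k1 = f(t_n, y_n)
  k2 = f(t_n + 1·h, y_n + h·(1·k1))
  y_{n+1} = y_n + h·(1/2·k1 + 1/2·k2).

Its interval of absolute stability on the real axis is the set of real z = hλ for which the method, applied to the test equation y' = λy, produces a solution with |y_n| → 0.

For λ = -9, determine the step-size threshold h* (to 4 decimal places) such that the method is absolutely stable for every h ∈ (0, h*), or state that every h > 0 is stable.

(-2.0000,0); λ=-9 ⇒ h* = 0.2222.

Set f=λy, z=hλ:
  order 2, 2-stage ⇒ R(z)=1+z+z^2/2
  (e.g. R(-0.77)=0.52645, |R|=0.52645)

Boundary: |R(x)|=1, x<0.
x=-0.77: |R|=0.5264
|R(-1.13)|=0.5085 |R(-0.83)|=0.5145 |R(-0.77)|=0.5264
Bisect:
  x_lo=-2.8369 |R|=2.1872  x_hi=-0.1455 |R|=0.8651
  mid=-1.49121 |R|=0.62065 →hi
  mid=-2.16407 |R|=1.17753 →lo
  mid=-1.82764 |R|=0.84250 →hi
  mid=-1.99586 |R|=0.99587 →hi
  mid=-2.07997 |R|=1.08316 →lo
  mid=-2.03791 |R|=1.03863 →lo
  mid=-2.01688 |R|=1.01703 →lo
  mid=-2.00637 |R|=1.00639 →lo
  mid=-2.00111 |R|=1.00112 →lo
  ...
  [-2.00013,-1.99996] ⇒ x*=-2.0000
Stable set (-2.0000, 0).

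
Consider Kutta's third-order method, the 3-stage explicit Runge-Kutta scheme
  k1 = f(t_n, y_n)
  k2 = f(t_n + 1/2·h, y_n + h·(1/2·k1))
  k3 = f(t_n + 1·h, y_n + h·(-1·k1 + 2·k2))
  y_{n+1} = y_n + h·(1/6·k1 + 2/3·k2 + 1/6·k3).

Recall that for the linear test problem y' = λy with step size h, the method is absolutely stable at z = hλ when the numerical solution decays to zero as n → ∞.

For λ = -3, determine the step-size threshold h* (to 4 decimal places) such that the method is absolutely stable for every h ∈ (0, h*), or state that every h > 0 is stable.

(-2.5127,0); λ=-3 ⇒ h* = 0.8376.

Set f=λy, z=hλ:
  order 3, 3-stage ⇒ R(z)=1+z+z^2/2+z^3/6
  (e.g. R(-1.28)=0.18967, |R|=0.18967)

Find x<0 with |R(x)|<1.
x=-1.28: |R|=0.1897
|R(-2.11)|=0.4496 |R(-1.78)|=0.1358 |R(-1.47)|=0.0810
Bisect:
  x_lo=-3.3495 |R|=3.0030  x_hi=-0.2555 |R|=0.7743
  mid=-1.80251 |R|=0.15406 →hi
  mid=-2.57601 |R|=1.10708 →lo
  mid=-2.18926 |R|=0.54163 →hi
  mid=-2.38263 |R|=0.79851 →hi
  mid=-2.47932 |R|=0.94588 →hi
  mid=-2.52766 |R|=1.02470 →lo
  mid=-2.50349 |R|=0.98485 →hi
  ...
  [-2.51293,-2.51274] ⇒ x*=-2.5127
Interval (-2.5127, 0).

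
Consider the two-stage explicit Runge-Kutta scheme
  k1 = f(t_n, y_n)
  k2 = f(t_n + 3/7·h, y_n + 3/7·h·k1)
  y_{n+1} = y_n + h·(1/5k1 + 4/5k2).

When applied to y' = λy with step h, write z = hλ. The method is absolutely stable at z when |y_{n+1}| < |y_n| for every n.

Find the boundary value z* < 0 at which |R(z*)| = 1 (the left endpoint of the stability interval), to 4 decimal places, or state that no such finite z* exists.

z* = -2.9167.

Set f=λy, z=hλ:
  k1=λy_n ⇒ h·k1=z·y_n;  k2=λ(1+3/7z)y_n ⇒ h·k2=z(1+3/7z)y_n
  y_{n+1}/y_n = 1 + 1/5z + 4/5z(1+3/7z) = 1 + z + 12/35z²
  R(z) = 1 + z + 12/35z².

Boundary: |R(x)|=1, x<0.
x=-1.35: |R|=0.2749
R=1: x+12/35x²=0 ⇒ x=−35/12=-2.9167; min R=1−1/(4·12/35)=0.2708>−1
Confirm numerically:
  x=-2.560: |R|=0.68695 <1
  x=-2.372: |R|=0.55705 <1
  x=-2.142: |R|=0.43108 <1
  x=-3.416: |R|=1.58482 >1
  x=-3.010: |R|=1.09632 >1
Interval (-2.9167, 0).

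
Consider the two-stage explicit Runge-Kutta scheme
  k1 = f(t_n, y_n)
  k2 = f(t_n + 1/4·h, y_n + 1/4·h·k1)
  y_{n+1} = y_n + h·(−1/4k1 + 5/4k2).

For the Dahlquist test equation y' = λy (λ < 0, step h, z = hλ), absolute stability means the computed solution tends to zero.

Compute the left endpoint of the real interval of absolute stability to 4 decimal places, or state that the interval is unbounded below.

With y'=λy (z=hλ):
  k1=λy_n ⇒ h·k1=z·y_n;  k2=λ(1+1/4z)y_n ⇒ h·k2=z(1+1/4z)y_n
  y_{n+1}/y_n = 1 − 1/4z + 5/4z(1+1/4z) = 1 + z + 5/16z²
  ⇒ R(z) = 1 + z + 5/16z².

Need |R(x)|<1, x<0.
x=-1.73: |R|=0.2053
R=1: x+5/16x²=0 ⇒ x=−16/5=-3.2000; min R=1−1/(4·5/16)=0.2000>−1
Confirm numerically:
  x=-2.257: |R|=0.33489 <1
  x=-1.521: |R|=0.20195 <1
  x=-1.443: |R|=0.20770 <1
  x=-3.746: |R|=1.63916 >1
  x=-3.702: |R|=1.58075 >1
  x=-3.492: |R|=1.31865 >1
Stable set (-3.2000, 0).

left endpoint -3.2000.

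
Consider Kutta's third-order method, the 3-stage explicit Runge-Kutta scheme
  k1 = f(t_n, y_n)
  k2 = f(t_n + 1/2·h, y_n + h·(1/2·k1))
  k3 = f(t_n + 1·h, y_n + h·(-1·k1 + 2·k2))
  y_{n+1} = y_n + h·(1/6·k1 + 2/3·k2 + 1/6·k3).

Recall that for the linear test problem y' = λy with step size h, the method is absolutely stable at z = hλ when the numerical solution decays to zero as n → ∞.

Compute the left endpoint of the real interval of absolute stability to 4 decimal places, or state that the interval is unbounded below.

z* = -2.5127.

On y'=λy, z=hλ:
  order 3, 3-stage ⇒ R(z)=1+z+z^2/2+z^3/6
  (e.g. R(-0.78)=0.44511, |R|=0.44511)

Solve |R(x)|<1 on ℝ⁻.
x=-0.78: |R|=0.4451
|R(-2.78)|=1.4966 |R(-1.71)|=0.0813 |R(-0.51)|=0.5979
Bisect:
  x_lo=-3.1603 |R|=2.4270  x_hi=-0.2816 |R|=0.7543
  mid=-1.72095 |R|=0.08960 →hi
  mid=-2.44061 |R|=0.88527 →hi
  mid=-2.80044 |R|=1.53959 →lo
  mid=-2.62052 |R|=1.18620 →lo
  mid=-2.53057 |R|=1.02954 →lo
  mid=-2.48559 |R|=0.95590 →hi
  mid=-2.50808 |R|=0.99234 →hi
  mid=-2.51932 |R|=1.01084 →lo
  ...
  [-2.51282,-2.51264] ⇒ x*=-2.5127
So |R|<1 on (-2.5127, 0).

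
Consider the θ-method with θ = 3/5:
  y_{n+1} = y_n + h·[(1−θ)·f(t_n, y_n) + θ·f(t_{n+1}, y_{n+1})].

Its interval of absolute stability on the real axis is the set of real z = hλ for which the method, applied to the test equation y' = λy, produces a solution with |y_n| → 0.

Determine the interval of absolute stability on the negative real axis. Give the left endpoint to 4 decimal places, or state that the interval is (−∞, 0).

On y'=λy, z=hλ:
  y_{n+1} = y_n + z·[2/5·y_n + 3/5·y_{n+1}] ⇒ (1 − 3/5z)y_{n+1} = (1 + 2/5z)y_n
  Hence R(z) = (1 + 2/5z)/(1 − 3/5z).

Find x<0 with |R(x)|<1.
x=-1.31: |R|=0.2665
x=-2: |R|=0.0909
x=-10: |R|=0.4286
x=-100: |R|=0.6393
θ=3/5≥1/2 ⇒ |1+2/5x|<|1−3/5x| ∀x<0 ⇒ stable on all of ℝ⁻.

(−∞, 0) — no finite endpoint.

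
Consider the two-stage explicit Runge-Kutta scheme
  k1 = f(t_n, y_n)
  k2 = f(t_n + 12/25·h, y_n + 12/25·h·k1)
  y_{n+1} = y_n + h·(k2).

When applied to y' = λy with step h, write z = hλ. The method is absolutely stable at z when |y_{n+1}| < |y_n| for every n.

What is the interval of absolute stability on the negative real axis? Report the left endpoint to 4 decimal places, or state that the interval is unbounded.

On y'=λy, z=hλ:
  k1=λy_n ⇒ h·k1=z·y_n;  k2=λ(1+12/25z)y_n ⇒ h·k2=z(1+12/25z)y_n
  y_{n+1}/y_n = 1 + z(1+12/25z) = 1 + z + 12/25z²
  ⇒ R(z) = 1 + z + 12/25z².

Solve |R(x)|<1 on ℝ⁻.
x=-1.75: |R|=0.7200
R=1: x+12/25x²=0 ⇒ x=−25/12=-2.0833; min R=1−1/(4·12/25)=0.4792>−1
Confirm numerically:
  x=-2.018: |R|=0.93672 <1
  x=-1.424: |R|=0.54933 <1
  x=-1.060: |R|=0.47933 <1
  x=-0.966: |R|=0.48191 <1
  x=-2.206: |R|=1.12989 >1
  x=-2.192: |R|=1.11433 >1
So |R|<1 on (-2.0833, 0).

(-2.0833, 0).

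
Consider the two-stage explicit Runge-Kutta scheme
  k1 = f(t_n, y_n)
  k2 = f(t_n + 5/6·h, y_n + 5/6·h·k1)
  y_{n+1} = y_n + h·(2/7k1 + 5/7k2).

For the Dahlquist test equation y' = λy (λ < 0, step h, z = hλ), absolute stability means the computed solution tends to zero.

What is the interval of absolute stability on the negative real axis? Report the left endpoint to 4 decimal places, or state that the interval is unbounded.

(-1.6800, 0).

Set f=λy, z=hλ:
  k1=λy_n ⇒ h·k1=z·y_n;  k2=λ(1+5/6z)y_n ⇒ h·k2=z(1+5/6z)y_n
  y_{n+1}/y_n = 1 + 2/7z + 5/7z(1+5/6z) = 1 + z + 25/42z²
  R(z) = 1 + z + 25/42z².

Boundary: |R(x)|=1, x<0.
x=-1.77: |R|=1.0948
R=1: x+25/42x²=0 ⇒ x=−42/25=-1.6800; min R=1−1/(4·25/42)=0.5800>−1
Confirm numerically:
  x=-1.343: |R|=0.73060 <1
  x=-1.280: |R|=0.69524 <1
  x=-1.061: |R|=0.60907 <1
  x=-0.769: |R|=0.58300 <1
  x=-2.190: |R|=1.66482 >1
  x=-1.747: |R|=1.06967 >1
So |R|<1 on (-1.6800, 0).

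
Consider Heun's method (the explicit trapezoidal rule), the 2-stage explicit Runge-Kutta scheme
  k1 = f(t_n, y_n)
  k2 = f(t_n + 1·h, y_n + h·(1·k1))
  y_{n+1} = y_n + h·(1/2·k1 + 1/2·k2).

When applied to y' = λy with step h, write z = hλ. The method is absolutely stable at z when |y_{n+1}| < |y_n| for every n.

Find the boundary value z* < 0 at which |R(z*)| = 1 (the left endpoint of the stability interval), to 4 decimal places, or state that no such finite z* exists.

Set f=λy, z=hλ:
  order 2, 2-stage ⇒ R(z)=1+z+z^2/2
  (e.g. R(-1.26)=0.53380, |R|=0.53380)

Find x<0 with |R(x)|<1.
x=-1.26: |R|=0.5338
|R(-2.34)|=1.3978 |R(-1.71)|=0.7520 |R(-1.22)|=0.5242
Bisect:
  x_lo=-2.7673 |R|=2.0616  x_hi=-0.2548 |R|=0.7777
  mid=-1.51100 |R|=0.63056 →hi
  mid=-2.13913 |R|=1.14880 →lo
  mid=-1.82506 |R|=0.84037 →hi
  mid=-1.98210 |R|=0.98226 →hi
  mid=-2.06061 |R|=1.06245 →lo
  mid=-2.02135 |R|=1.02158 →lo
  mid=-2.00172 |R|=1.00173 →lo
  ...
  [-2.00004,-1.99988] ⇒ x*=-2.0000
So |R|<1 on (-2.0000, 0).

left endpoint -2.0000.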